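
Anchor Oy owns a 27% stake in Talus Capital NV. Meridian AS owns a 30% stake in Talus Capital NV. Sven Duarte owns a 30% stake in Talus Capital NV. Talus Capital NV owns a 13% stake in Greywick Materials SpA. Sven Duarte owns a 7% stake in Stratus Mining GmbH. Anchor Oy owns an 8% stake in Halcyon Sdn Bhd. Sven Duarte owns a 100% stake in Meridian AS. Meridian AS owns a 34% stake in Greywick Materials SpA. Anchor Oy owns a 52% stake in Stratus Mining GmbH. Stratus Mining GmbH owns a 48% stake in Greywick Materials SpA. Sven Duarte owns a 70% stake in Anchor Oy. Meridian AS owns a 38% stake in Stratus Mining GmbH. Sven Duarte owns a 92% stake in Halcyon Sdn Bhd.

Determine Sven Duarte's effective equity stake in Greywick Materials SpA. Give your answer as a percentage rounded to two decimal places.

Sven reaches Greywick along 7 paths.
Via Stratus: 7% × 48% = 3.36%.
Via Meridian → Stratus: 100% × 38% × 48% = 18.24%.
Via Anchor → Stratus: 70% × 52% × 48% = 17.472%.
Via Meridian: 100% × 34% = 34%.
Via Anchor → Talus: 70% × 27% × 13% = 2.457%.
Via Meridian → Talus: 100% × 30% × 13% = 3.9%.
Via Talus: 30% × 13% = 3.9%.
Total: 3.36% + 18.24% + 17.472% + 34% + 2.457% + 3.9% + 3.9% = 83.329%.
Rounded: 83.33%.

83.33%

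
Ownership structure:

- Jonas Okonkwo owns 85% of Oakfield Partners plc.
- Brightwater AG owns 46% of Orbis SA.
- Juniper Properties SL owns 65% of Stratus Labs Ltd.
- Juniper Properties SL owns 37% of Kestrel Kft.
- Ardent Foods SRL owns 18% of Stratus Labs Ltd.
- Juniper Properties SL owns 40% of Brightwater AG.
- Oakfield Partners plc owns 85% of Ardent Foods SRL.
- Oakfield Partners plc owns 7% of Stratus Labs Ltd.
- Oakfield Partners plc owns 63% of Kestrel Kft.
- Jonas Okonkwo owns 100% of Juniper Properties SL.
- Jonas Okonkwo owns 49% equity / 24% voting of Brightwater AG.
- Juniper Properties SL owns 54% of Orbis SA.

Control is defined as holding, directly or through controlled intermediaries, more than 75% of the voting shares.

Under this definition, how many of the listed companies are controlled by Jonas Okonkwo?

5

Jonas holds 100% of Juniper, so Jonas controls Juniper.
Jonas holds 85% of Oakfield, so Jonas controls Oakfield.
Oakfield holds 85% of Ardent, so Jonas controls Ardent.
Oakfield and Ardent and Juniper together hold 7% + 18% + 65% = 90% of Stratus, so Jonas controls Stratus.
Oakfield and Juniper together hold 63% + 37% = 100% of Kestrel, so Jonas controls Kestrel.
No other company's threshold is met.
Jonas controls 5 companies.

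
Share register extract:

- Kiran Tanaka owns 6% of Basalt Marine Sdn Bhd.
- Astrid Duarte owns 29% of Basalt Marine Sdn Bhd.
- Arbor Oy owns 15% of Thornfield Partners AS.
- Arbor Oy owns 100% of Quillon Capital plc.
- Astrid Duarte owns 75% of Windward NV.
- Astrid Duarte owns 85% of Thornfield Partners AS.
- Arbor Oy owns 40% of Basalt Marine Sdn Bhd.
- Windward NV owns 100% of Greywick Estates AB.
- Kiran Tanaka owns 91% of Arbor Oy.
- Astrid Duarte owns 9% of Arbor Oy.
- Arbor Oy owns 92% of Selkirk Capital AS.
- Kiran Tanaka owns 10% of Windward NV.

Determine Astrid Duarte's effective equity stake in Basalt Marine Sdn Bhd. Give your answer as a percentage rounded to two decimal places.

32.60%

Astrid reaches Basalt along 2 paths.
Via Arbor: 9% × 40% = 3.6%.
Direct stake: 29% = 29%.
Total: 3.6% + 29% = 32.6%.
Rounded: 32.60%.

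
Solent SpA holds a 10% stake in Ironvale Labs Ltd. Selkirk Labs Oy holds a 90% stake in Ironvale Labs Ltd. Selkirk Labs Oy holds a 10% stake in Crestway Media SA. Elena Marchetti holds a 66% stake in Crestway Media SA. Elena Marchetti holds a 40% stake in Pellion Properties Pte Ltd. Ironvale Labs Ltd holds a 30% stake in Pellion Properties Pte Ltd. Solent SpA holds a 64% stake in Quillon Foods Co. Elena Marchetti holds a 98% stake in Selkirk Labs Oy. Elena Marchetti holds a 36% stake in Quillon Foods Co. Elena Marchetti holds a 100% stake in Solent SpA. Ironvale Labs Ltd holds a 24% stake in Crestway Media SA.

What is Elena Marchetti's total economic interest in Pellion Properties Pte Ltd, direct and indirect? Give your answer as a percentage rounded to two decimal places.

Elena reaches Pellion along 3 paths.
Direct stake: 40% = 40%.
Via Solent → Ironvale: 100% × 10% × 30% = 3%.
Via Selkirk → Ironvale: 98% × 90% × 30% = 26.46%.
Total: 40% + 3% + 26.46% = 69.46%.

69.46%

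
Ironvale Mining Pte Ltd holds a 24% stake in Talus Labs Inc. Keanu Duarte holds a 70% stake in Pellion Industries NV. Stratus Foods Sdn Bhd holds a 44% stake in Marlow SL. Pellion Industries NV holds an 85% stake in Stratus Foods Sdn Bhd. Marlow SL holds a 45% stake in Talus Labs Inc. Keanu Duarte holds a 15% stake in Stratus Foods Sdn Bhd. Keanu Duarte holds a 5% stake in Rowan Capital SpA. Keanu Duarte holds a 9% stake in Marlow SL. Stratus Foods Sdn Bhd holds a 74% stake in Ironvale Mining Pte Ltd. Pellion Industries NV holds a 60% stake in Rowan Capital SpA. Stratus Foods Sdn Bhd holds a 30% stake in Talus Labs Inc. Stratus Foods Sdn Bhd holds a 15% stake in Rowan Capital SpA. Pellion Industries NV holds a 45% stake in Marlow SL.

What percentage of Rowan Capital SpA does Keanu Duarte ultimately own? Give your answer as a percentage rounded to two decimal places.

Keanu reaches Rowan along 4 paths.
Via Pellion → Stratus: 70% × 85% × 15% = 8.925%.
Via Stratus: 15% × 15% = 2.25%.
Via Pellion: 70% × 60% = 42%.
Direct stake: 5% = 5%.
Total: 8.925% + 2.25% + 42% + 5% = 58.175%.
Rounded: 58.18%.

58.18%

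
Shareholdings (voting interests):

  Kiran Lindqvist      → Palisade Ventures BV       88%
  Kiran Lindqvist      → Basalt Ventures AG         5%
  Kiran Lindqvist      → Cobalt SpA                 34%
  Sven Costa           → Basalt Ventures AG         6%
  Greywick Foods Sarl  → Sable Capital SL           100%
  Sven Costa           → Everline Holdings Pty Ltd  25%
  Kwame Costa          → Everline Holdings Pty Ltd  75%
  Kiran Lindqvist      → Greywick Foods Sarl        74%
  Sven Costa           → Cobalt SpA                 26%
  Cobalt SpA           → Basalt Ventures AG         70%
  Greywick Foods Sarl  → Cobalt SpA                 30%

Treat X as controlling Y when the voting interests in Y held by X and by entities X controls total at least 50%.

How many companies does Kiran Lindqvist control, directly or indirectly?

Kiran holds 74% of Greywick, so Kiran controls Greywick.
Greywick and Kiran together hold 30% + 34% = 64% of Cobalt, so Kiran controls Cobalt.
Greywick holds 100% of Sable, so Kiran controls Sable.
Cobalt and Kiran together hold 70% + 5% = 75% of Basalt, so Kiran controls Basalt.
Kiran holds 88% of Palisade, so Kiran controls Palisade.
No other company's threshold is met.
Kiran controls 5 companies.

5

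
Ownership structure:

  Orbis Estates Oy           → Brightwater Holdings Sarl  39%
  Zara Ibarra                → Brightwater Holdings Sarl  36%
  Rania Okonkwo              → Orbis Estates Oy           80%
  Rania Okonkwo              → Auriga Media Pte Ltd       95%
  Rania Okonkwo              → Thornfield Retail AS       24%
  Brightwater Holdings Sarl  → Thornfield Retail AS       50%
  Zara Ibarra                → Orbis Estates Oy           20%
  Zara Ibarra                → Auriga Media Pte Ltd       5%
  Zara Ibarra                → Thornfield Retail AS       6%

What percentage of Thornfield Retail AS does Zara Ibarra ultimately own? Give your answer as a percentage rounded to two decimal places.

27.90%

Zara reaches Thornfield along 3 paths.
Direct stake: 6% = 6%.
Via Orbis → Brightwater: 20% × 39% × 50% = 3.9%.
Via Brightwater: 36% × 50% = 18%.
Total: 6% + 3.9% + 18% = 27.9%.
Rounded: 27.90%.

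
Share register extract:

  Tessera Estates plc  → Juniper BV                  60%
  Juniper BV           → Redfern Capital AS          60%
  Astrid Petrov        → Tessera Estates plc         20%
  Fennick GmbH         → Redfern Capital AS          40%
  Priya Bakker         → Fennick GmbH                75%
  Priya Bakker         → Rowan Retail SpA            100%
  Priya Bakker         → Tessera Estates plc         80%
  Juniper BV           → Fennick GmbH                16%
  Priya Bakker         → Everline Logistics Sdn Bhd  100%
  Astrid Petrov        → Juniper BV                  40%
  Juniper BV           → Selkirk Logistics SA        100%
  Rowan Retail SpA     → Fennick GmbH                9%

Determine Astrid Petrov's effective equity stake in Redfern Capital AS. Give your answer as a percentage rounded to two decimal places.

Astrid reaches Redfern along 4 paths.
Via Tessera → Juniper → Fennick: 20% × 60% × 16% × 40% = 0.768%.
Via Juniper → Fennick: 40% × 16% × 40% = 2.56%.
Via Tessera → Juniper: 20% × 60% × 60% = 7.2%.
Via Juniper: 40% × 60% = 24%.
Total: 0.768% + 2.56% + 7.2% + 24% = 34.528%.
Rounded: 34.53%.

34.53%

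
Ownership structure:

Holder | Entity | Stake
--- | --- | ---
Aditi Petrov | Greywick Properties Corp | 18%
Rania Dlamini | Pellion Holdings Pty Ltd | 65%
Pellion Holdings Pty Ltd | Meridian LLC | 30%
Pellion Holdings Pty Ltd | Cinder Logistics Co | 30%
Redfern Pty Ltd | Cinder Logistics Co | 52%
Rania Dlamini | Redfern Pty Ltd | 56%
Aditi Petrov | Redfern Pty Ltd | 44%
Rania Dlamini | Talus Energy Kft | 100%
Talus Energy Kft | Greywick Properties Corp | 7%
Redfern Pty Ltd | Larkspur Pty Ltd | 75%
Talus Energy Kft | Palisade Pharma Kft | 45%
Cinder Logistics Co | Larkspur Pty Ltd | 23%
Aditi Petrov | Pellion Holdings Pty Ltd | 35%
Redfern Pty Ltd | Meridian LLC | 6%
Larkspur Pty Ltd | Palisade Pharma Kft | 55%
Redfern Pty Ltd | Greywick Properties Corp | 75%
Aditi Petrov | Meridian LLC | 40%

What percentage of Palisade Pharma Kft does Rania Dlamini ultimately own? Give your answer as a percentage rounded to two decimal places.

Rania reaches Palisade along 4 paths.
Via Talus: 100% × 45% = 45%.
Via Pellion → Cinder → Larkspur: 65% × 30% × 23% × 55% = 2.46675%.
Via Redfern → Cinder → Larkspur: 56% × 52% × 23% × 55% = 3.68368%.
Via Redfern → Larkspur: 56% × 75% × 55% = 23.1%.
Total: 45% + 2.46675% + 3.68368% + 23.1% = 74.25043%.
Rounded: 74.25%.

74.25%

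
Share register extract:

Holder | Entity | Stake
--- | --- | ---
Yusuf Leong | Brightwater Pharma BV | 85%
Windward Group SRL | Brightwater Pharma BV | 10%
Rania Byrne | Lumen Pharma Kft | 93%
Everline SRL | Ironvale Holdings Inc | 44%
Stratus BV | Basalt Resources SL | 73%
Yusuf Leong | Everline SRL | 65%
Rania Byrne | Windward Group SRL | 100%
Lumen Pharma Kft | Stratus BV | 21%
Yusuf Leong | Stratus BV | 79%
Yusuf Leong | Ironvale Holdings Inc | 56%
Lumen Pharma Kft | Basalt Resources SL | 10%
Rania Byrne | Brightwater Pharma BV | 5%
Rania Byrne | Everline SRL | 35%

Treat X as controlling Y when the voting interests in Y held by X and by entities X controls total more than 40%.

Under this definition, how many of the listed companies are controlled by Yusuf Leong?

5

Yusuf holds 65% of Everline, so Yusuf controls Everline.
Yusuf holds 79% of Stratus, so Yusuf controls Stratus.
Yusuf holds 85% of Brightwater, so Yusuf controls Brightwater.
Stratus holds 73% of Basalt, so Yusuf controls Basalt.
Everline and Yusuf together hold 44% + 56% = 100% of Ironvale, so Yusuf controls Ironvale.
No other company's threshold is met.
Yusuf controls 5 companies.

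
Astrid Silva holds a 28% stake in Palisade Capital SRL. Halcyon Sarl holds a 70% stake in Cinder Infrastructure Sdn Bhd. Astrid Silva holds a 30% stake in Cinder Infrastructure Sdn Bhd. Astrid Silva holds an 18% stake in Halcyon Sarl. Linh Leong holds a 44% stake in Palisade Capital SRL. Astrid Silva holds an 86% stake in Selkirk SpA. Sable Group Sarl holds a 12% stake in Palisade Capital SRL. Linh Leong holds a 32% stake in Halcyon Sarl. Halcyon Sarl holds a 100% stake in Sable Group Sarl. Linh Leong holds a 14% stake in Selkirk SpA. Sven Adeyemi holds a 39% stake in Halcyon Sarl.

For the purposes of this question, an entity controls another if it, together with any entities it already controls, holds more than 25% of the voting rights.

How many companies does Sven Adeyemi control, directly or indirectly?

Sven holds 39% of Halcyon, so Sven controls Halcyon.
Halcyon holds 70% of Cinder, so Sven controls Cinder.
Halcyon holds 100% of Sable, so Sven controls Sable.
No other company's threshold is met.
Sven controls 3 companies.

3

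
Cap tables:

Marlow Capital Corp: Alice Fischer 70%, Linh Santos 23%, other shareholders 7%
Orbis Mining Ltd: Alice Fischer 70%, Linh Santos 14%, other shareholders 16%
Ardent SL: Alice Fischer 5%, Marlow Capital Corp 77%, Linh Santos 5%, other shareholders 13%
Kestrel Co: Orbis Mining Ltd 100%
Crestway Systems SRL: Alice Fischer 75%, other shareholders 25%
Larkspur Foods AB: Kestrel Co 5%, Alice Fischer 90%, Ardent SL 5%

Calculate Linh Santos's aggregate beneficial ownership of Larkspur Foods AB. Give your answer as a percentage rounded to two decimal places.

1.84%

Linh reaches Larkspur along 3 paths.
Via Orbis → Kestrel: 14% × 100% × 5% = 0.7%.
Via Marlow → Ardent: 23% × 77% × 5% = 0.8855%.
Via Ardent: 5% × 5% = 0.25%.
Total: 0.7% + 0.8855% + 0.25% = 1.8355%.
Rounded: 1.84%.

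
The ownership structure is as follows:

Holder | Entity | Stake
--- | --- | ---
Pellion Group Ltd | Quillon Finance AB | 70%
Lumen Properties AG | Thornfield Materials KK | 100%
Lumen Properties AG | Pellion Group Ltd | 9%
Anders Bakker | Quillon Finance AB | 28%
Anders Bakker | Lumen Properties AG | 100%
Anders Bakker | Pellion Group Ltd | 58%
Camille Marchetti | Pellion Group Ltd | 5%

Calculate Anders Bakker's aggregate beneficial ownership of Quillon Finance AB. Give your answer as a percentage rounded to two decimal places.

Anders reaches Quillon along 3 paths.
Direct stake: 28% = 28%.
Via Lumen → Pellion: 100% × 9% × 70% = 6.3%.
Via Pellion: 58% × 70% = 40.6%.
Total: 28% + 6.3% + 40.6% = 74.9%.
Rounded: 74.90%.

74.90%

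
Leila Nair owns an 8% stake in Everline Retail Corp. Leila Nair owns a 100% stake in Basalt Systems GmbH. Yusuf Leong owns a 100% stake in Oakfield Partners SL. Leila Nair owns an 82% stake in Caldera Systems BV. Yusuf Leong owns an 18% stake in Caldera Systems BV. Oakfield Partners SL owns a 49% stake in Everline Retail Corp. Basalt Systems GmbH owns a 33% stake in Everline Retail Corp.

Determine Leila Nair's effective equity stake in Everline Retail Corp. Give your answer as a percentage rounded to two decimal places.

41.00%

Leila reaches Everline along 2 paths.
Via Basalt: 100% × 33% = 33%.
Direct stake: 8% = 8%.
Total: 33% + 8% = 41%.
Rounded: 41.00%.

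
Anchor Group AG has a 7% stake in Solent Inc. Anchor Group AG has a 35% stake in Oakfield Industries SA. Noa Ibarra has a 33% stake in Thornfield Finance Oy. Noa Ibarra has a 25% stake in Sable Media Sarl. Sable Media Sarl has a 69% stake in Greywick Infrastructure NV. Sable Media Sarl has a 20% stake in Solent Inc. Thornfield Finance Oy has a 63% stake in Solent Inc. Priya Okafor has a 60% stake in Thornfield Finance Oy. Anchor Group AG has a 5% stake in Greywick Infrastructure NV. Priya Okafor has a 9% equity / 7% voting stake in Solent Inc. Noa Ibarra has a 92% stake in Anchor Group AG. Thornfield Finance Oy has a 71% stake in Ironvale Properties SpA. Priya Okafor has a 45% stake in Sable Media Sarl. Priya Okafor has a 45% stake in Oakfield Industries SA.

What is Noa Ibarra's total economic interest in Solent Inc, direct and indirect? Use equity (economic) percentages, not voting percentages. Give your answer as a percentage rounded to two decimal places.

32.23%

Noa reaches Solent along 3 paths.
Via Anchor: 92% × 7% = 6.44%.
Via Thornfield: 33% × 63% = 20.79%.
Via Sable: 25% × 20% = 5%.
Total: 6.44% + 20.79% + 5% = 32.23%.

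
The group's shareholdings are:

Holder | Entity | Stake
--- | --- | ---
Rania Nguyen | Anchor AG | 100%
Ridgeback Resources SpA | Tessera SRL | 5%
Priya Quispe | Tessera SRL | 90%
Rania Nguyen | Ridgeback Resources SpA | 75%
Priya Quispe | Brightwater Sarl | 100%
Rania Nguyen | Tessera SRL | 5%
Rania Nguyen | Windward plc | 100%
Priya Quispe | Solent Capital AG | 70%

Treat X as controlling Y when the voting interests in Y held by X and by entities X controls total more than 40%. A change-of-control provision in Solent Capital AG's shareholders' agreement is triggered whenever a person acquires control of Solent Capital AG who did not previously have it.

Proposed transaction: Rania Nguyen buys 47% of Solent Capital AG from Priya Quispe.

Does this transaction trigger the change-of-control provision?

The purchase adds only to Rania's holdings (Priya's stake shrinks), so Rania is the only person who could newly come to control Solent.
Rania holds 75% of Ridgeback, so Rania controls Ridgeback.
Rania holds 100% of Anchor, so Rania controls Anchor.
Rania holds 100% of Windward, so Rania controls Windward.
Neither Rania nor any entity Rania controls holds any voting interest in Solent.
So before the transaction, Rania does not control Solent.
After the purchase, Rania holds 47% of Solent directly, and Priya's stake falls to 23%.
Rania holds 47% of Solent, so Rania controls Solent.
Rania did not control Solent before and does after, so the clause is triggered.

Yes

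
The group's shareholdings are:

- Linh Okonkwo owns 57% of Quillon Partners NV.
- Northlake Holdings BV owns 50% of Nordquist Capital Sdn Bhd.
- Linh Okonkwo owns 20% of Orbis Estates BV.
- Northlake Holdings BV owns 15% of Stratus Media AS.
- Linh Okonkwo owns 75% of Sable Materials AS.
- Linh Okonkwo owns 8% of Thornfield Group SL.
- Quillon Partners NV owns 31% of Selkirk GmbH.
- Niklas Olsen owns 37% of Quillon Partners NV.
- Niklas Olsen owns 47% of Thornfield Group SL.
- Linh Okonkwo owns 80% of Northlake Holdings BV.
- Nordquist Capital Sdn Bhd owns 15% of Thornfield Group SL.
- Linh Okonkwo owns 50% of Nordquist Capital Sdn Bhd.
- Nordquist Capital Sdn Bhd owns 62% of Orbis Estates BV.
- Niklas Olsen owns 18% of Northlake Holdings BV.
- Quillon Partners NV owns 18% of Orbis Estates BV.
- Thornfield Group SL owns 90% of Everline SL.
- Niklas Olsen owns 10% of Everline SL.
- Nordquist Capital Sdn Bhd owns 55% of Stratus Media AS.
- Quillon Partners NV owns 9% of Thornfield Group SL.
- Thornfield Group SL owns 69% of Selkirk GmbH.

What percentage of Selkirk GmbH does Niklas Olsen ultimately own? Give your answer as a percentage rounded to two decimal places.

47.13%

Niklas reaches Selkirk along 4 paths.
Via Quillon: 37% × 31% = 11.47%.
Via Thornfield: 47% × 69% = 32.43%.
Via Northlake → Nordquist → Thornfield: 18% × 50% × 15% × 69% = 0.9315%.
Via Quillon → Thornfield: 37% × 9% × 69% = 2.2977%.
Total: 11.47% + 32.43% + 0.9315% + 2.2977% = 47.1292%.
Rounded: 47.13%.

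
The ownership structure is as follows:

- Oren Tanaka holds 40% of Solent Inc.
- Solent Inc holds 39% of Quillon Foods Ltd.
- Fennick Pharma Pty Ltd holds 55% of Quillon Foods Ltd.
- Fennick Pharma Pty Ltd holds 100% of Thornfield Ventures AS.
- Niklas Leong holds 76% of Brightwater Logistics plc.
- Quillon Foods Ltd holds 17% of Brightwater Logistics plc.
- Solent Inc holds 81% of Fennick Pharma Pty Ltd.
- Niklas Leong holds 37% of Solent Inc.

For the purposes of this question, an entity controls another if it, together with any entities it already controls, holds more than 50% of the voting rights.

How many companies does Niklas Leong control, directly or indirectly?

1

Niklas holds 76% of Brightwater, so Niklas controls Brightwater.
No other company's threshold is met.
Niklas controls 1 company.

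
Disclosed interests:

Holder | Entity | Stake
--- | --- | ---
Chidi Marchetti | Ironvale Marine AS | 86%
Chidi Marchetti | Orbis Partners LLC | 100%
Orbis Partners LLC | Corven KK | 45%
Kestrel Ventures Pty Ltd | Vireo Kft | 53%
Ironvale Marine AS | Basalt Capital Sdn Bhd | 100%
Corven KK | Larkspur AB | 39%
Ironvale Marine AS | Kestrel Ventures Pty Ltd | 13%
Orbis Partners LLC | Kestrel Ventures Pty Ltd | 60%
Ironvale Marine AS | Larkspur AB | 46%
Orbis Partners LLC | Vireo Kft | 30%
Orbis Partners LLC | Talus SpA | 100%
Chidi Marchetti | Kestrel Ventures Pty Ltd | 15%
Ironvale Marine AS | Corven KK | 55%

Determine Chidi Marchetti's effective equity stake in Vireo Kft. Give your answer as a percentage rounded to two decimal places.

75.68%

Chidi reaches Vireo along 4 paths.
Via Orbis → Kestrel: 100% × 60% × 53% = 31.8%.
Via Kestrel: 15% × 53% = 7.95%.
Via Ironvale → Kestrel: 86% × 13% × 53% = 5.9254%.
Via Orbis: 100% × 30% = 30%.
Total: 31.8% + 7.95% + 5.9254% + 30% = 75.6754%.
Rounded: 75.68%.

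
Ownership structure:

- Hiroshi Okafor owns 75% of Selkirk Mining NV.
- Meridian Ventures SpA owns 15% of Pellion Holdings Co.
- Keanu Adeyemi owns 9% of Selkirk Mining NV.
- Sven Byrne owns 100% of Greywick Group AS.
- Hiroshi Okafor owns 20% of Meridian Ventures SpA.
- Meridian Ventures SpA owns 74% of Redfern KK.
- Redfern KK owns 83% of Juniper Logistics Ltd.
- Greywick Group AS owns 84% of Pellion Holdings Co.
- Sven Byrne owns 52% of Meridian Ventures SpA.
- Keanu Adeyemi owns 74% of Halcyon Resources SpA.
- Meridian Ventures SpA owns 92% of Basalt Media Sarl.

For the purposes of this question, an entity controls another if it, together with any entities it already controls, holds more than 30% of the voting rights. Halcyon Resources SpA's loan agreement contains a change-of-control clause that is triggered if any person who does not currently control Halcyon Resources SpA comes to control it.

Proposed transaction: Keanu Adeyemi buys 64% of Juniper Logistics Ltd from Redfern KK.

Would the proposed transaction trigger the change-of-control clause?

No

The purchase adds only to Keanu's holdings (Redfern's stake shrinks), so Keanu is the only person who could newly come to control Halcyon.
Keanu holds 74% of Halcyon, so Keanu controls Halcyon.
So Keanu already controls Halcyon before the transaction.
After the purchase, Keanu holds 64% of Juniper directly, and Redfern's stake falls to 19%.
Keanu controlled Halcyon already, so this is not a new person acquiring control; every other person's position is unchanged or reduced.
No new person acquires control, so the clause is not triggered.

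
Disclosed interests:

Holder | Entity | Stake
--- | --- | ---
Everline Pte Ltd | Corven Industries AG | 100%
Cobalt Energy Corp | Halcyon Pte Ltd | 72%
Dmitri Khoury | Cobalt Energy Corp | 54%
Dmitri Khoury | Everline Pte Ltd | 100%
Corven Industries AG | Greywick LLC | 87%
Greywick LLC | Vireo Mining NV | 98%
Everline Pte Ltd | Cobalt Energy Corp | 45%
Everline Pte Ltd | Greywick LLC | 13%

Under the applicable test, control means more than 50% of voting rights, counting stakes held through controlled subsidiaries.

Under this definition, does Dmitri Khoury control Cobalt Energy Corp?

Dmitri holds 100% of Everline, so Dmitri controls Everline.
Everline and Dmitri together hold 45% + 54% = 99% of Cobalt, so Dmitri controls Cobalt.

Yes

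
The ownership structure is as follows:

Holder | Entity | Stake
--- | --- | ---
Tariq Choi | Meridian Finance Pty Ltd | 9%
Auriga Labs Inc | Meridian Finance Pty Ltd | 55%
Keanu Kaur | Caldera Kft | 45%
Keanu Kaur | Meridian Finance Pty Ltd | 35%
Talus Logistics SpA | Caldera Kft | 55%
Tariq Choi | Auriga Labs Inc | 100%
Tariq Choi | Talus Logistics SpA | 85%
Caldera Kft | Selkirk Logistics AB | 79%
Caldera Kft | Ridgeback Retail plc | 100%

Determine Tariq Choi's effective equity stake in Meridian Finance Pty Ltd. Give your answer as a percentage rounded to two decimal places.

64.00%

Tariq reaches Meridian along 2 paths.
Direct stake: 9% = 9%.
Via Auriga: 100% × 55% = 55%.
Total: 9% + 55% = 64%.
Rounded: 64.00%.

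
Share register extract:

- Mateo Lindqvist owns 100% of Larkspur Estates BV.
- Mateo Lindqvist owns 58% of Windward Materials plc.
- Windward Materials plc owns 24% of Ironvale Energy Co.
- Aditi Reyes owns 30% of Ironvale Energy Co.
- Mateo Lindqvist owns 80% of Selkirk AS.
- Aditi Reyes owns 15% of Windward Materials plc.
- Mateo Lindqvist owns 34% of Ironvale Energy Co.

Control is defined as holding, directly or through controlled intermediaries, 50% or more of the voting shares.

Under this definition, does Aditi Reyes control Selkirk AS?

No

Aditi's largest direct stake is 30% in Ironvale, which does not meet the threshold, so Aditi controls no company.
Neither Aditi nor any entity Aditi controls holds any voting interest in Selkirk.
So Aditi does not control Selkirk.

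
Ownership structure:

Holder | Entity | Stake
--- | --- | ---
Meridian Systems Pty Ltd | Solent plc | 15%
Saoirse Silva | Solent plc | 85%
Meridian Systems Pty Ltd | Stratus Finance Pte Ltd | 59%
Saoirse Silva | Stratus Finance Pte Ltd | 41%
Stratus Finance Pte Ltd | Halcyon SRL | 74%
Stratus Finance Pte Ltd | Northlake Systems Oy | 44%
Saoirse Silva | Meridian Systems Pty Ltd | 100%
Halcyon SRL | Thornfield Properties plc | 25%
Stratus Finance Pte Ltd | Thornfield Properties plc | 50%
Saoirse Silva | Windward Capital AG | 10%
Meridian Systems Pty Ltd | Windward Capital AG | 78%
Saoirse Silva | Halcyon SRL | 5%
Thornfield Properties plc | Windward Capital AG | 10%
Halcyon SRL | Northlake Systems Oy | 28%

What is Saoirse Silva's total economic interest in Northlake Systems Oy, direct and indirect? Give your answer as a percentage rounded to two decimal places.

Saoirse reaches Northlake along 5 paths.
Via Meridian → Stratus: 100% × 59% × 44% = 25.96%.
Via Stratus: 41% × 44% = 18.04%.
Via Meridian → Stratus → Halcyon: 100% × 59% × 74% × 28% = 12.2248%.
Via Stratus → Halcyon: 41% × 74% × 28% = 8.4952%.
Via Halcyon: 5% × 28% = 1.4%.
Total: 25.96% + 18.04% + 12.2248% + 8.4952% + 1.4% = 66.12%.

66.12%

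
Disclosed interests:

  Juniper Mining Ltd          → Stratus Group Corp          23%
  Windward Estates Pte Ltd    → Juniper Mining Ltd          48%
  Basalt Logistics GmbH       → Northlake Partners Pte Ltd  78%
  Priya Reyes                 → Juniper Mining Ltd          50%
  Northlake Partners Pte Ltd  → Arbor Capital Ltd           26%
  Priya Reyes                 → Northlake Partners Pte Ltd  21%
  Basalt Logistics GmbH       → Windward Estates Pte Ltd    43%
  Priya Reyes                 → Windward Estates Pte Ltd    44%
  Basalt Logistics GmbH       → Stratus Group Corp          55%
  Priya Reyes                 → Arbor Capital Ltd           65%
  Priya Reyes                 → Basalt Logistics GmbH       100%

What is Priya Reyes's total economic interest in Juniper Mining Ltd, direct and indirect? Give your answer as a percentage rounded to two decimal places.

Priya reaches Juniper along 3 paths.
Via Windward: 44% × 48% = 21.12%.
Via Basalt → Windward: 100% × 43% × 48% = 20.64%.
Direct stake: 50% = 50%.
Total: 21.12% + 20.64% + 50% = 91.76%.

91.76%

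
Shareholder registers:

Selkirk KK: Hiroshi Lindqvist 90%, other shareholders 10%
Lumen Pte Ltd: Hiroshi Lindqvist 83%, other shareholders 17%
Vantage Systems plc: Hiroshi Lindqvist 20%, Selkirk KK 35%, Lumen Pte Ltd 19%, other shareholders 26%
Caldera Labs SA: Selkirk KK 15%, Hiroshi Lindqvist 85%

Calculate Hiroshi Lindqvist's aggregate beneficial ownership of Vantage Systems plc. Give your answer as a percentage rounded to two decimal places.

Hiroshi reaches Vantage along 3 paths.
Direct stake: 20% = 20%.
Via Selkirk: 90% × 35% = 31.5%.
Via Lumen: 83% × 19% = 15.77%.
Total: 20% + 31.5% + 15.77% = 67.27%.

67.27%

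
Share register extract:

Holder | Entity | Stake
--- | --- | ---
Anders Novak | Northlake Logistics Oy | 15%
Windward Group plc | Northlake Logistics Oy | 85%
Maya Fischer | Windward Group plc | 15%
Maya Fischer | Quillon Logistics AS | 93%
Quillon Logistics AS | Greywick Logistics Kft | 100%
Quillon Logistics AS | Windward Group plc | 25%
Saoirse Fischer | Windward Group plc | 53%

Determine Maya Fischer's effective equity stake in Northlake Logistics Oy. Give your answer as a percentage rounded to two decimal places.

32.51%

Maya reaches Northlake along 2 paths.
Via Quillon → Windward: 93% × 25% × 85% = 19.7625%.
Via Windward: 15% × 85% = 12.75%.
Total: 19.7625% + 12.75% = 32.5125%.
Rounded: 32.51%.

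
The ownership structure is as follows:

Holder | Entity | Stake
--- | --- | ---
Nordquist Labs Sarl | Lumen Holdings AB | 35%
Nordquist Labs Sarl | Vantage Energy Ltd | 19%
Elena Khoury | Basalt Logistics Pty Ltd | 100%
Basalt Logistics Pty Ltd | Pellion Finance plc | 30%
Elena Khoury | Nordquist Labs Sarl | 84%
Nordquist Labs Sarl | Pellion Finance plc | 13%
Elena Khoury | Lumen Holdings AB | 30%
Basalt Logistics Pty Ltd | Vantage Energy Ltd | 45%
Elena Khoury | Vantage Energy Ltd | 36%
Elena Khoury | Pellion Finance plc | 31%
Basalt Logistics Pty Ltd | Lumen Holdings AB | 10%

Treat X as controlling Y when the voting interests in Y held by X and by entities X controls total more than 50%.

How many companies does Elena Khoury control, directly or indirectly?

5

Elena holds 100% of Basalt, so Elena controls Basalt.
Elena holds 84% of Nordquist, so Elena controls Nordquist.
Nordquist and Basalt and Elena together hold 19% + 45% + 36% = 100% of Vantage, so Elena controls Vantage.
Elena and Basalt and Nordquist together hold 31% + 30% + 13% = 74% of Pellion, so Elena controls Pellion.
Nordquist and Basalt and Elena together hold 35% + 10% + 30% = 75% of Lumen, so Elena controls Lumen.
Elena controls 5 companies.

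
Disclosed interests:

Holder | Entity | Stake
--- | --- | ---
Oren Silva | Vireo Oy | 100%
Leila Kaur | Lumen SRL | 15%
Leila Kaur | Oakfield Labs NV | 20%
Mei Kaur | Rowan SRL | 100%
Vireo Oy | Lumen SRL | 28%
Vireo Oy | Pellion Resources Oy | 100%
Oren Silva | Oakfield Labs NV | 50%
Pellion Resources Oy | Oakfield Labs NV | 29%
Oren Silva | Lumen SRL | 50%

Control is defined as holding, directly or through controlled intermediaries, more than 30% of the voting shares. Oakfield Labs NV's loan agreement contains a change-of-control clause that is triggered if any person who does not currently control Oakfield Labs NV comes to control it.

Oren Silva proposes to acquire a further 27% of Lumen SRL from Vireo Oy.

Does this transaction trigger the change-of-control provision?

No

The purchase adds only to Oren's holdings (Vireo's stake shrinks), so Oren is the only person who could newly come to control Oakfield.
Oren holds 100% of Vireo, so Oren controls Vireo.
Vireo holds 100% of Pellion, so Oren controls Pellion.
Pellion and Oren together hold 29% + 50% = 79% of Oakfield, so Oren controls Oakfield.
So Oren already controls Oakfield before the transaction.
After the purchase, Oren's direct stake in Lumen rises to 50% + 27% = 77%, and Vireo's stake falls to 1%.
Oren controlled Oakfield already, so this is not a new person acquiring control; every other person's position is unchanged or reduced.
No new person acquires control, so the clause is not triggered.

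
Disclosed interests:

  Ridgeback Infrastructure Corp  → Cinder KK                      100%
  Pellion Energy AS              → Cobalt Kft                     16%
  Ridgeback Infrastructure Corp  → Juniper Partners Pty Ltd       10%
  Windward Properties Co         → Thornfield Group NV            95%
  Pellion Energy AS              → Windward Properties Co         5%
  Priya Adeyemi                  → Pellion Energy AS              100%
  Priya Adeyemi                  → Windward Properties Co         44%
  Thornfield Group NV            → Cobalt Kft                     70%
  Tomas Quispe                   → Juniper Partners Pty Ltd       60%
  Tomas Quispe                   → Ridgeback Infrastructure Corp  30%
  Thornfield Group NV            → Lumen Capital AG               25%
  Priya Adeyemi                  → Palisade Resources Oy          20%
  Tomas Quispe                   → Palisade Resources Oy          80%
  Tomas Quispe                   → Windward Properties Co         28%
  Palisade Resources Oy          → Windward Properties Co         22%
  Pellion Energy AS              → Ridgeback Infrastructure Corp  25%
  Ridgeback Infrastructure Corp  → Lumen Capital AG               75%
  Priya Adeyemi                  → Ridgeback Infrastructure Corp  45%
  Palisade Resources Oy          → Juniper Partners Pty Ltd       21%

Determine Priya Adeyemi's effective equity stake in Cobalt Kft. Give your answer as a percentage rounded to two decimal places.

Priya reaches Cobalt along 4 paths.
Via Pellion: 100% × 16% = 16%.
Via Pellion → Windward → Thornfield: 100% × 5% × 95% × 70% = 3.325%.
Via Windward → Thornfield: 44% × 95% × 70% = 29.26%.
Via Palisade → Windward → Thornfield: 20% × 22% × 95% × 70% = 2.926%.
Total: 16% + 3.325% + 29.26% + 2.926% = 51.511%.
Rounded: 51.51%.

51.51%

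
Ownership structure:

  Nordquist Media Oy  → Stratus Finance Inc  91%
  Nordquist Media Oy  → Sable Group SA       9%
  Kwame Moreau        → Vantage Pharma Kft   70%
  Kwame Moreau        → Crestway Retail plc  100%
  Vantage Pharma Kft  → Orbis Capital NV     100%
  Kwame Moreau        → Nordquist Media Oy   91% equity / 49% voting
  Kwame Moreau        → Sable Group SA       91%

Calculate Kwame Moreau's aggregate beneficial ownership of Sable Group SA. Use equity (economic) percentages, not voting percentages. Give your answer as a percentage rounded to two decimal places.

Kwame reaches Sable along 2 paths.
Via Nordquist: 91% × 9% = 8.19%.
Direct stake: 91% = 91%.
Total: 8.19% + 91% = 99.19%.

99.19%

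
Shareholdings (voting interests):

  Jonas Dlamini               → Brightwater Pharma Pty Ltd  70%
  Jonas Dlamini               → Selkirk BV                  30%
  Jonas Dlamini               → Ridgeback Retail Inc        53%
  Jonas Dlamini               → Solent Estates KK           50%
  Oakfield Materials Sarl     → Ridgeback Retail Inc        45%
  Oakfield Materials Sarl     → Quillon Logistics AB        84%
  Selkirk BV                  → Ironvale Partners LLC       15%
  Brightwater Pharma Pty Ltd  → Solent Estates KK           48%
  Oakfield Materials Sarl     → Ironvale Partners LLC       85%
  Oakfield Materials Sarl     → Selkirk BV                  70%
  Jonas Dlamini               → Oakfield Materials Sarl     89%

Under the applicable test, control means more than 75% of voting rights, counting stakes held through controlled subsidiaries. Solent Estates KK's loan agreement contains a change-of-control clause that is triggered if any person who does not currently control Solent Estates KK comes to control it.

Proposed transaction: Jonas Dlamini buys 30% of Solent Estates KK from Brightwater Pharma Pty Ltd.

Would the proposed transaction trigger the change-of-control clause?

The purchase adds only to Jonas's holdings (Brightwater's stake shrinks), so Jonas is the only person who could newly come to control Solent.
Jonas holds 89% of Oakfield, so Jonas controls Oakfield.
Jonas and Oakfield together hold 30% + 70% = 100% of Selkirk, so Jonas controls Selkirk.
Selkirk and Oakfield together hold 15% + 85% = 100% of Ironvale, so Jonas controls Ironvale.
Oakfield holds 84% of Quillon, so Jonas controls Quillon.
Jonas and Oakfield together hold 53% + 45% = 98% of Ridgeback, so Jonas controls Ridgeback.
In Solent, Jonas's side holds only 50%, not > 75%.
So before the transaction, Jonas does not control Solent.
After the purchase, Jonas's direct stake in Solent rises to 50% + 30% = 80%, and Brightwater's stake falls to 18%.
Jonas holds 80% of Solent, so Jonas controls Solent.
Jonas did not control Solent before and does after, so the clause is triggered.

Yes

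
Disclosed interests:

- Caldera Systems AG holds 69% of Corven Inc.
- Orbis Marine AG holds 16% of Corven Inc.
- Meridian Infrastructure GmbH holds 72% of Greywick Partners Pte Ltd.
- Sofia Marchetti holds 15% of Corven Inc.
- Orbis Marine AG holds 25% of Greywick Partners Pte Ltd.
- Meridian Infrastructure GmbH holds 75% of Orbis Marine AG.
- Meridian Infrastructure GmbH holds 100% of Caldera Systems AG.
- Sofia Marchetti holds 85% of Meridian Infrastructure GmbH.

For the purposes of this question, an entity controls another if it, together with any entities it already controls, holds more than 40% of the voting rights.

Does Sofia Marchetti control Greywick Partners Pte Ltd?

Yes

Sofia holds 85% of Meridian, so Sofia controls Meridian.
Meridian holds 75% of Orbis, so Sofia controls Orbis.
Meridian and Orbis together hold 72% + 25% = 97% of Greywick, so Sofia controls Greywick.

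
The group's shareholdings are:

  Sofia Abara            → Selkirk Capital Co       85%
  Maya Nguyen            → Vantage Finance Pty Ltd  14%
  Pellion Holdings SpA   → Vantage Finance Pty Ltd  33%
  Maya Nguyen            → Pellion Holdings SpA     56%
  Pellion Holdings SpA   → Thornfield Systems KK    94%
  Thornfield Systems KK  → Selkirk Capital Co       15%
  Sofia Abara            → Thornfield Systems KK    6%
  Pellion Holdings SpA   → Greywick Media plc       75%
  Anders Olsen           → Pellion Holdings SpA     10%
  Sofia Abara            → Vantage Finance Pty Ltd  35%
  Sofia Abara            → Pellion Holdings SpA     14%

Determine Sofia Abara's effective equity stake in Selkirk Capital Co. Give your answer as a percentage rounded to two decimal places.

Sofia reaches Selkirk along 3 paths.
Direct stake: 85% = 85%.
Via Thornfield: 6% × 15% = 0.9%.
Via Pellion → Thornfield: 14% × 94% × 15% = 1.974%.
Total: 85% + 0.9% + 1.974% = 87.874%.
Rounded: 87.87%.

87.87%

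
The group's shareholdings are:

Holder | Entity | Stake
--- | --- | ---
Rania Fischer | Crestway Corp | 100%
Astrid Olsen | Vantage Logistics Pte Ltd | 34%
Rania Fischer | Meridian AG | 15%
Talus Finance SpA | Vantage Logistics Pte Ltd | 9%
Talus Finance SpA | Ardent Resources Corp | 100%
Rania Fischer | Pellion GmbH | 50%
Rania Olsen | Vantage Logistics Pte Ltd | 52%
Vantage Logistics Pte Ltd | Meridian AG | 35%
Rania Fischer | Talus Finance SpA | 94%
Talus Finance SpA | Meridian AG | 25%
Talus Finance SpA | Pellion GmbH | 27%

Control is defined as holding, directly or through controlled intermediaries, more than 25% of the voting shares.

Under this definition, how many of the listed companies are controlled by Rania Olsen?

2

Rania Olsen holds 52% of Vantage, so Rania Olsen controls Vantage.
Vantage holds 35% of Meridian, so Rania Olsen controls Meridian.
No other company's threshold is met.
Rania Olsen controls 2 companies.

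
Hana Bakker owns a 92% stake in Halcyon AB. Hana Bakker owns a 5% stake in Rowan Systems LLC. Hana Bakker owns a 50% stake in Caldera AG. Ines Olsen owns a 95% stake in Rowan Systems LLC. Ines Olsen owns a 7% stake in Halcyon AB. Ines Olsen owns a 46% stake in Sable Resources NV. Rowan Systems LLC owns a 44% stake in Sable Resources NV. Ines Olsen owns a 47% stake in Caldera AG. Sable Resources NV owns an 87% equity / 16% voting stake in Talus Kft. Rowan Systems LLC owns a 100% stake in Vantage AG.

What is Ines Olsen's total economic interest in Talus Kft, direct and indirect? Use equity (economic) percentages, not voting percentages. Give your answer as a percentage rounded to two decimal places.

Ines reaches Talus along 2 paths.
Via Sable: 46% × 87% = 40.02%.
Via Rowan → Sable: 95% × 44% × 87% = 36.366%.
Total: 40.02% + 36.366% = 76.386%.
Rounded: 76.39%.

76.39%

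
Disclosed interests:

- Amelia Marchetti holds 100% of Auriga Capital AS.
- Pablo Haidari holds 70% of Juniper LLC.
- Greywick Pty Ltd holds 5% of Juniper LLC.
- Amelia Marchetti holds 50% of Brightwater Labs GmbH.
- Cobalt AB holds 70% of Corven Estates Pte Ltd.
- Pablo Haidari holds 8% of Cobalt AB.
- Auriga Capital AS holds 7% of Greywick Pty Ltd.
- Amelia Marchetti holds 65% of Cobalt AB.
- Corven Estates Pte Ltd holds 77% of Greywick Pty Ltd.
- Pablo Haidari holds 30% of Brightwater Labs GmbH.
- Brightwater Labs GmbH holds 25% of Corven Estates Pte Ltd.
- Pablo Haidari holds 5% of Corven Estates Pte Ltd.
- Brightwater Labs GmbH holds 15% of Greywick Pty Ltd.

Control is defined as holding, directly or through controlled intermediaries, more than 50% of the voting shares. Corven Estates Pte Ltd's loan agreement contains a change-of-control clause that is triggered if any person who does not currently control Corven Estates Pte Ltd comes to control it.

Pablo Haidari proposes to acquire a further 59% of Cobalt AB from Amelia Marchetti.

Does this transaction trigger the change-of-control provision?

The purchase adds only to Pablo's holdings (Amelia's stake shrinks), so Pablo is the only person who could newly come to control Corven.
Pablo holds 70% of Juniper, so Pablo controls Juniper.
In Corven, Pablo's side holds only 5%, not > 50%.
So before the transaction, Pablo does not control Corven.
After the purchase, Pablo's direct stake in Cobalt rises to 8% + 59% = 67%, and Amelia's stake falls to 6%.
Pablo holds 67% of Cobalt, so Pablo controls Cobalt.
Cobalt and Pablo together hold 70% + 5% = 75% of Corven, so Pablo controls Corven.
Pablo did not control Corven before and does after, so the clause is triggered.

Yes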